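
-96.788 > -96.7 False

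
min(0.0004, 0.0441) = 0.0004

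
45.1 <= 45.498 True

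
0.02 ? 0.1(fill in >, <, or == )<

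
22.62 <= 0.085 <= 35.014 False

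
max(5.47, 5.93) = 5.93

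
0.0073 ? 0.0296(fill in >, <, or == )<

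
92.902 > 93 False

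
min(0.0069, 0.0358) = 0.0069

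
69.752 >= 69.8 False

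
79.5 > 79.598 False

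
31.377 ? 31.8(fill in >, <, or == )<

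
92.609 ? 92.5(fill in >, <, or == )>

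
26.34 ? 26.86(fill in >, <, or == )<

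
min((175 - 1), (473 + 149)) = 174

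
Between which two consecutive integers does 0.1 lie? 0 and 1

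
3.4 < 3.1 False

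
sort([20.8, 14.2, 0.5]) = [0.5, 14.2, 20.8]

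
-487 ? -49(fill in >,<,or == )<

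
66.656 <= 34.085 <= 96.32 False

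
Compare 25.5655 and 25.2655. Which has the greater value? 25.5655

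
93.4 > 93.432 False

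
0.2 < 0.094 False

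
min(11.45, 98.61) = 11.45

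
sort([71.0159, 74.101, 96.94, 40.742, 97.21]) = [40.742, 71.0159, 74.101, 96.94, 97.21]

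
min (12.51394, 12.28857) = 12.28857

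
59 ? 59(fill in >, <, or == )==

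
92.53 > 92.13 True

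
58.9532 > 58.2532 True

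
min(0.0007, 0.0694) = 0.0007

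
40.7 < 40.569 False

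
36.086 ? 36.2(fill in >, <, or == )<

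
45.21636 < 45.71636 True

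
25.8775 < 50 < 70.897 True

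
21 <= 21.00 True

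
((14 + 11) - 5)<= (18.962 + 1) False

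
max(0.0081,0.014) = 0.014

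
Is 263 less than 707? Yes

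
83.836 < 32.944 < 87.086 False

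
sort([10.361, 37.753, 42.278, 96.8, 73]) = [10.361, 37.753, 42.278, 73, 96.8]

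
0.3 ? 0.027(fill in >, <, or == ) >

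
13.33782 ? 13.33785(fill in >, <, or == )<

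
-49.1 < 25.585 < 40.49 True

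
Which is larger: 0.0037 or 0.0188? 0.0188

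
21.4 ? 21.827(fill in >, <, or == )<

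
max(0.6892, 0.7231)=0.7231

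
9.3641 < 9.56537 True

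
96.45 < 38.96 False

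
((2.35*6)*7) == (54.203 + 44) False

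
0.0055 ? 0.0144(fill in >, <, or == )<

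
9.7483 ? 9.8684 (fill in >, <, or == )<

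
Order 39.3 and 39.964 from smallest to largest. 39.3, 39.964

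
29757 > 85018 False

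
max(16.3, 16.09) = 16.3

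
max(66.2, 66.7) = 66.7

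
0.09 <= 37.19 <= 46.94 True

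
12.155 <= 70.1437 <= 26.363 False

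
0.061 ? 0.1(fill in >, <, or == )<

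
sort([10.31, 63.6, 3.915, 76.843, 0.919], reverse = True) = [76.843, 63.6, 10.31, 3.915, 0.919]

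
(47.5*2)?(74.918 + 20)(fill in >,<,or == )>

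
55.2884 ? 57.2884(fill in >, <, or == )<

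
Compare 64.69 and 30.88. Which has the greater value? 64.69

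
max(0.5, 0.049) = 0.5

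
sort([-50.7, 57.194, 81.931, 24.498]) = [-50.7, 24.498, 57.194, 81.931]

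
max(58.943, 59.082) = 59.082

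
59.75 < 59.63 False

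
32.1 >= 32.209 False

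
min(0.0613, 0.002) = 0.002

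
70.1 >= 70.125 False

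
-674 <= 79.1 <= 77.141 False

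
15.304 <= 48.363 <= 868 True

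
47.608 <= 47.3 False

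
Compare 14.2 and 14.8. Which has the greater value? 14.8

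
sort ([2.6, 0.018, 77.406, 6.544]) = [0.018, 2.6, 6.544, 77.406]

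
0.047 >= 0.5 False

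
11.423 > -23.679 True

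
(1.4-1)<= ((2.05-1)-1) False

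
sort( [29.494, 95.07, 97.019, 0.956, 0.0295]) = [0.0295, 0.956, 29.494, 95.07, 97.019]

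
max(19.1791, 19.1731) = 19.1791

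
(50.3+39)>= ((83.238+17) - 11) True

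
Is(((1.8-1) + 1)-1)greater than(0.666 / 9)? Yes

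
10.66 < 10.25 False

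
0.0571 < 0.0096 False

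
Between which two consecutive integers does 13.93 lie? 13 and 14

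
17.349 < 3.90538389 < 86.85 False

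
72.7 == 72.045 False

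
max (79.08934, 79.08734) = 79.08934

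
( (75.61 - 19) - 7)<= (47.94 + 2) True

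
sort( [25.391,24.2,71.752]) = [24.2,25.391,71.752]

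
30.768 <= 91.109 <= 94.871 True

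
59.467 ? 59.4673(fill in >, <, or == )<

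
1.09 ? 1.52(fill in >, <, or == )<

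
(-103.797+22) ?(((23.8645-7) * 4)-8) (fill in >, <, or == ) <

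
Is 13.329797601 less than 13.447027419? Yes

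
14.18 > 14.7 False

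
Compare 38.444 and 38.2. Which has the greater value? 38.444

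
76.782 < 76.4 False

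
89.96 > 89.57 True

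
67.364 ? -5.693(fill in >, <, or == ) >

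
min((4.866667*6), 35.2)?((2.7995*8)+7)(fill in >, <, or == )<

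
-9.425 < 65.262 True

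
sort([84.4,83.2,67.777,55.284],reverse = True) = [84.4,83.2,67.777,55.284]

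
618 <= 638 True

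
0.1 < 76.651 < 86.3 True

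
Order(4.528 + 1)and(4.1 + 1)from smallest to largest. (4.1 + 1), (4.528 + 1)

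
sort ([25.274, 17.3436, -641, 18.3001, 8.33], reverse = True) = [25.274, 18.3001, 17.3436, 8.33, -641]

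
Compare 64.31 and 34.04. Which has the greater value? 64.31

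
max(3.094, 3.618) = 3.618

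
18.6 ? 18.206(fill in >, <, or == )>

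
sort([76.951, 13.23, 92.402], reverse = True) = [92.402, 76.951, 13.23]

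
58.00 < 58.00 False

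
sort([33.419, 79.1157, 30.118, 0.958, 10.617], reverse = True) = [79.1157, 33.419, 30.118, 10.617, 0.958]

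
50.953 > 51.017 False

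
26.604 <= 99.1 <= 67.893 False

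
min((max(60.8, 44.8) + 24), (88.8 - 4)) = 84.8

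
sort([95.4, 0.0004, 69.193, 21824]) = [0.0004, 69.193, 95.4, 21824]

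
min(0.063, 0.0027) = 0.0027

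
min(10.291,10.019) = 10.019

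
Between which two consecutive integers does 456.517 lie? 456 and 457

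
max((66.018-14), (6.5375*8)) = 52.3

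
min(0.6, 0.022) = 0.022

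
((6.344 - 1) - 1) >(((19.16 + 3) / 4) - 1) False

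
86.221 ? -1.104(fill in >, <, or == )>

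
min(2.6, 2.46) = 2.46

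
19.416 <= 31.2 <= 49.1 True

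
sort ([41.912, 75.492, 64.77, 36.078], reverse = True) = [75.492, 64.77, 41.912, 36.078]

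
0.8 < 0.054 False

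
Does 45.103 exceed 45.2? No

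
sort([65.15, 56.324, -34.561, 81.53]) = [-34.561, 56.324, 65.15, 81.53]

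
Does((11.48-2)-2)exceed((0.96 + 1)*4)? No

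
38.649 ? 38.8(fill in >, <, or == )<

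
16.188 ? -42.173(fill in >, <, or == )>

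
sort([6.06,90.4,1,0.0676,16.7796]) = [0.0676,1,6.06,16.7796,90.4]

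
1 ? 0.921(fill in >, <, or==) >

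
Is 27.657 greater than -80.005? Yes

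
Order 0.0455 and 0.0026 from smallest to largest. 0.0026, 0.0455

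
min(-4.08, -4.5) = -4.5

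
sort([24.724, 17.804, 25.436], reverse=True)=[25.436, 24.724, 17.804]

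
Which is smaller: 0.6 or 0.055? 0.055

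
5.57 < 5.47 False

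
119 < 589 True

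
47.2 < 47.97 True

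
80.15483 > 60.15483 True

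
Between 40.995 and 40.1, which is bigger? 40.995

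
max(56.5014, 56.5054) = 56.5054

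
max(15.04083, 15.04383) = 15.04383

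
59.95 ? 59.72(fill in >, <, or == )>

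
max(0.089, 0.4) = 0.4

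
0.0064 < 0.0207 True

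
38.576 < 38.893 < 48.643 True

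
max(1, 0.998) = 1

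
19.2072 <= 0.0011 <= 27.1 False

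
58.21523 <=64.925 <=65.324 True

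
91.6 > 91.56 True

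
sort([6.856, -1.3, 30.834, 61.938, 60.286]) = [-1.3, 6.856, 30.834, 60.286, 61.938]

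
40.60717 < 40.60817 True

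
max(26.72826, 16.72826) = 26.72826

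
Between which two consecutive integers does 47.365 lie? 47 and 48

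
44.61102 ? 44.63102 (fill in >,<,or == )<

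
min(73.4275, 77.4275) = 73.4275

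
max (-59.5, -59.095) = -59.095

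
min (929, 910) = 910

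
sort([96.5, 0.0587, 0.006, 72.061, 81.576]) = [0.006, 0.0587, 72.061, 81.576, 96.5]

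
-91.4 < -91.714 False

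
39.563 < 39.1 False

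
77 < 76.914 False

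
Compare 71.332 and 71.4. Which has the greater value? 71.4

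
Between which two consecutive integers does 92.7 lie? 92 and 93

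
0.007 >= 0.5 False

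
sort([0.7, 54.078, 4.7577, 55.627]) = [0.7, 4.7577, 54.078, 55.627]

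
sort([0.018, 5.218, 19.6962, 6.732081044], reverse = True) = [19.6962, 6.732081044, 5.218, 0.018]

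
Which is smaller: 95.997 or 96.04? 95.997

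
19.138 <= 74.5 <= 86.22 True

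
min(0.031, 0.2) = 0.031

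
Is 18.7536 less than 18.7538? Yes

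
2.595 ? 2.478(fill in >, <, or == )>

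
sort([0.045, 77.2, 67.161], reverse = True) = [77.2, 67.161, 0.045]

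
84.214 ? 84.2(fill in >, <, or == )>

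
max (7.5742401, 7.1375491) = 7.5742401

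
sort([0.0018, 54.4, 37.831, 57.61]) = [0.0018, 37.831, 54.4, 57.61]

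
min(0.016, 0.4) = 0.016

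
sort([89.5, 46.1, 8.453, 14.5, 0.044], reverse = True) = [89.5, 46.1, 14.5, 8.453, 0.044]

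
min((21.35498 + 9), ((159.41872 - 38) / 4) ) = 30.35468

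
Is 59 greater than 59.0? No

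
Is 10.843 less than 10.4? No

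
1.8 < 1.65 False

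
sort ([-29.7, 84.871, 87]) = [-29.7, 84.871, 87]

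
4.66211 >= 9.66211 False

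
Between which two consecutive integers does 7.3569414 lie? 7 and 8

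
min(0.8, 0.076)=0.076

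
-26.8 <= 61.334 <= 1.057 False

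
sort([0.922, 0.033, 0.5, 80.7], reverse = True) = [80.7, 0.922, 0.5, 0.033]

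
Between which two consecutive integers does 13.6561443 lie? 13 and 14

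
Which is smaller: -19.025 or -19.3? -19.3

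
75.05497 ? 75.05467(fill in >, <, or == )>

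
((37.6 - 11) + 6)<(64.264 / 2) False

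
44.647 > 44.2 True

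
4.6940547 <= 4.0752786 False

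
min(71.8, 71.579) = 71.579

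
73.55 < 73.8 True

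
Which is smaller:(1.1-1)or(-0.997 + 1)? (-0.997 + 1)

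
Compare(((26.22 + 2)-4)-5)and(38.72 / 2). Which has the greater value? (38.72 / 2)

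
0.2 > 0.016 True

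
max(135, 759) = 759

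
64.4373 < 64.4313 False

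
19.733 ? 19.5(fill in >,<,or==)>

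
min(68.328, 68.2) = 68.2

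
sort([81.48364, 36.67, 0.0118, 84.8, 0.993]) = [0.0118, 0.993, 36.67, 81.48364, 84.8]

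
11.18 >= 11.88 False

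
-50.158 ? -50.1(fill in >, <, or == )<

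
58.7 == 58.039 False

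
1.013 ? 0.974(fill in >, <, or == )>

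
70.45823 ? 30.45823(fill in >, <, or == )>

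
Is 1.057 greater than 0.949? Yes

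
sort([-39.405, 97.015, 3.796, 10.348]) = [-39.405, 3.796, 10.348, 97.015]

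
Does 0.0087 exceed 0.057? No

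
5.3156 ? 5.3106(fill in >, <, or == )>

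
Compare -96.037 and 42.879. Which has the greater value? 42.879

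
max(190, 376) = 376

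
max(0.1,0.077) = 0.1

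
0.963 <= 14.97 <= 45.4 True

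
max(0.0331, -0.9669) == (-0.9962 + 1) False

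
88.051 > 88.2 False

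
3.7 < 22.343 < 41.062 True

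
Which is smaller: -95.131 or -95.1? -95.131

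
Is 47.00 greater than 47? No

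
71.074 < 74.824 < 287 True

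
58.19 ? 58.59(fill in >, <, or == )<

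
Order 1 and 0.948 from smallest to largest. 0.948, 1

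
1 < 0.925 False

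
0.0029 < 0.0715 True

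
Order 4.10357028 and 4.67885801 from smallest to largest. 4.10357028, 4.67885801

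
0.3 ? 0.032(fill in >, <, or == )>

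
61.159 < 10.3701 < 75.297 False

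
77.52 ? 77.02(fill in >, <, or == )>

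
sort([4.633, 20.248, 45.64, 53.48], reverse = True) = [53.48, 45.64, 20.248, 4.633]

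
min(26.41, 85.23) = 26.41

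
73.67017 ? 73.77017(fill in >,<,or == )<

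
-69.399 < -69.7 False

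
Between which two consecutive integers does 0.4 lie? 0 and 1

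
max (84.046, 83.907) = 84.046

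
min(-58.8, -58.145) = -58.8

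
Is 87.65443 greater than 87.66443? No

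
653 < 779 True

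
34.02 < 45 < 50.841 True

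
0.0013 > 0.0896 False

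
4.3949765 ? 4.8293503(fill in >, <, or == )<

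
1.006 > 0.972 True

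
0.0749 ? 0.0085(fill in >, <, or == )>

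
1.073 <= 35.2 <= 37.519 True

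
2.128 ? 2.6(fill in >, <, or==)<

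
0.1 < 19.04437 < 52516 True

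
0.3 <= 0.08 False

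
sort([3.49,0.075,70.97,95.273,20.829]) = [0.075,3.49,20.829,70.97,95.273]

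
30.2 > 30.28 False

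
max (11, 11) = 11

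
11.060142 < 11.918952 True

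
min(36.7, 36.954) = 36.7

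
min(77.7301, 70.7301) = 70.7301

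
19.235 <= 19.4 True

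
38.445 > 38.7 False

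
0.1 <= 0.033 False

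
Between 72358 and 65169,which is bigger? 72358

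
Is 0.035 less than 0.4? Yes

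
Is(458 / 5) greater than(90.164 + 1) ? Yes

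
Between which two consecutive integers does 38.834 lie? 38 and 39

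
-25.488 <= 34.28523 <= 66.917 True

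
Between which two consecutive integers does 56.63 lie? 56 and 57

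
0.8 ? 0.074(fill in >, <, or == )>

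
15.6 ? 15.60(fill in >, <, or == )==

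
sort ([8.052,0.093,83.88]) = [0.093,8.052,83.88]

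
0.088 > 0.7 False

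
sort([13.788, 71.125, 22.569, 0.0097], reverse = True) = [71.125, 22.569, 13.788, 0.0097]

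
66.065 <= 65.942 False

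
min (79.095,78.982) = 78.982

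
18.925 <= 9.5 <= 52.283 False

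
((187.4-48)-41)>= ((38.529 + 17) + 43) False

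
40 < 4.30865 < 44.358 False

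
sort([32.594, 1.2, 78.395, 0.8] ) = [0.8, 1.2, 32.594, 78.395]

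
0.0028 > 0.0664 False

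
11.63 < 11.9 True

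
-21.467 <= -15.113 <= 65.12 True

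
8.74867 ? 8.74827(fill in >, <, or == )>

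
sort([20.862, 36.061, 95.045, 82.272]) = [20.862, 36.061, 82.272, 95.045]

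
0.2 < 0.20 False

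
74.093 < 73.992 False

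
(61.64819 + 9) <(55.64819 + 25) True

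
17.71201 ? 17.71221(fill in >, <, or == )<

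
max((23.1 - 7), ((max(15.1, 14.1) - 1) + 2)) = 16.1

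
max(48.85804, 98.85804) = 98.85804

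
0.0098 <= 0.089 True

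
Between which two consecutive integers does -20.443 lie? -21 and -20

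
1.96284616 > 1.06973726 True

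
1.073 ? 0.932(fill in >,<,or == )>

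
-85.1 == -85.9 False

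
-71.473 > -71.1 False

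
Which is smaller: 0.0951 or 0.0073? 0.0073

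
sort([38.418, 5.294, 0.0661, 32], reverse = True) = [38.418, 32, 5.294, 0.0661]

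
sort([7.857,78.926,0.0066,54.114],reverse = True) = [78.926,54.114,7.857,0.0066]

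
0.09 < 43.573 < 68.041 True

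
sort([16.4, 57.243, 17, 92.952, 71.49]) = [16.4, 17, 57.243, 71.49, 92.952]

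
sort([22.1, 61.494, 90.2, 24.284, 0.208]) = [0.208, 22.1, 24.284, 61.494, 90.2]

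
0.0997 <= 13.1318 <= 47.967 True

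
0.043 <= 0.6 True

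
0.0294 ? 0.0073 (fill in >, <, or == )>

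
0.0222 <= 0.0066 False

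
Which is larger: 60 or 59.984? 60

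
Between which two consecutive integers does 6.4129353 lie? 6 and 7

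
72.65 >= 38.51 True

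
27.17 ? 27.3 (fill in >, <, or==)<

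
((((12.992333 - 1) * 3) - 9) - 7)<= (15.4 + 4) False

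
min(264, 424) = 264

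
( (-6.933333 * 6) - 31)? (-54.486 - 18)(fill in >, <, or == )<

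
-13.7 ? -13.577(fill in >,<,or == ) <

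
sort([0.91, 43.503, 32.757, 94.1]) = [0.91, 32.757, 43.503, 94.1]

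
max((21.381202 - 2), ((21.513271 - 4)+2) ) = 19.513271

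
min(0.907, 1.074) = 0.907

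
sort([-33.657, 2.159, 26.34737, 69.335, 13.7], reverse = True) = [69.335, 26.34737, 13.7, 2.159, -33.657]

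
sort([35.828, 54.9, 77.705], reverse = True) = [77.705, 54.9, 35.828]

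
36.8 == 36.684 False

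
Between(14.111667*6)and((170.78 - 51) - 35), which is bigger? ((170.78 - 51) - 35)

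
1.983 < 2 True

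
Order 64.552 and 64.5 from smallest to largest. 64.5, 64.552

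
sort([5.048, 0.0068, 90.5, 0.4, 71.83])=[0.0068, 0.4, 5.048, 71.83, 90.5]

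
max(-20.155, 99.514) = 99.514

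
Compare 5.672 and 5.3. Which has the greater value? 5.672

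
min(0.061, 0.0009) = 0.0009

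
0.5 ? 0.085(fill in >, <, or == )>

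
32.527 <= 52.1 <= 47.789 False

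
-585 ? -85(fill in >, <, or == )<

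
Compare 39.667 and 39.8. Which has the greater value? 39.8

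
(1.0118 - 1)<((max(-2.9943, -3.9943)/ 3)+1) False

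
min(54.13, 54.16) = 54.13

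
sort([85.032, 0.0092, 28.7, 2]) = [0.0092, 2, 28.7, 85.032]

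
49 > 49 False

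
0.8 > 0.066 True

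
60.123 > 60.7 False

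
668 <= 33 False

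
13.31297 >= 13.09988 True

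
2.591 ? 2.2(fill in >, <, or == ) >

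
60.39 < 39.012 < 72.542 False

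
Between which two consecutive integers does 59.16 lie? 59 and 60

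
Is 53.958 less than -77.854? No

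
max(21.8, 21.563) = 21.8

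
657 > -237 True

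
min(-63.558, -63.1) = -63.558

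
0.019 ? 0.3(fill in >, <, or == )<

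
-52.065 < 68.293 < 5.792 False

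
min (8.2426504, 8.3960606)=8.2426504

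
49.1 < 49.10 False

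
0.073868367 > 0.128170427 False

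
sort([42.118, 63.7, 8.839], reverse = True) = [63.7, 42.118, 8.839]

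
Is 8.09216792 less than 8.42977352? Yes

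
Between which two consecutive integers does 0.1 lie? 0 and 1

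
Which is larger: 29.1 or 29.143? 29.143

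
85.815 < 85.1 False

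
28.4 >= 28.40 True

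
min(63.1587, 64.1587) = 63.1587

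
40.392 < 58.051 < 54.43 False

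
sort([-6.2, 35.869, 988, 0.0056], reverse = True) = [988, 35.869, 0.0056, -6.2]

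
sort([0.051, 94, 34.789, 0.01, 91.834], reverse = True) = [94, 91.834, 34.789, 0.051, 0.01]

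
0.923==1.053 False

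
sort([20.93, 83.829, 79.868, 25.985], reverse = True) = [83.829, 79.868, 25.985, 20.93]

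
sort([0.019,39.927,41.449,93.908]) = [0.019,39.927,41.449,93.908]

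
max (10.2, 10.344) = 10.344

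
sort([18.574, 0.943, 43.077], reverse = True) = [43.077, 18.574, 0.943]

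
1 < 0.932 False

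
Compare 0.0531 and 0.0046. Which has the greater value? 0.0531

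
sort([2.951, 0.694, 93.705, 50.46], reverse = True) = [93.705, 50.46, 2.951, 0.694]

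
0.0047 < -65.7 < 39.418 False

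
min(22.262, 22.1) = 22.1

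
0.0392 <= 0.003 False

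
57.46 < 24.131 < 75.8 False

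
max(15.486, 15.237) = 15.486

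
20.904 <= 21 True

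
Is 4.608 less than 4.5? No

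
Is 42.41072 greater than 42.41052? Yes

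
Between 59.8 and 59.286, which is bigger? 59.8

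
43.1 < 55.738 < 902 True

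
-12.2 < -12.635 False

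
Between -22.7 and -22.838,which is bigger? -22.7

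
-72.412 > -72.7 True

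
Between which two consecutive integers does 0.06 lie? 0 and 1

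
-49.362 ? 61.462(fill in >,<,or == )<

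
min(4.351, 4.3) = 4.3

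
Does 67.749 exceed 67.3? Yes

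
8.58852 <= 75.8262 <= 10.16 False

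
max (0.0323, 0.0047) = 0.0323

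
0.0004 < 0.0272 True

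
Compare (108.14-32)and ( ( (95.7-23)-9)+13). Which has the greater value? ( ( (95.7-23)-9)+13)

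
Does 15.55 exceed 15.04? Yes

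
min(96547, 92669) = 92669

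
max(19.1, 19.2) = 19.2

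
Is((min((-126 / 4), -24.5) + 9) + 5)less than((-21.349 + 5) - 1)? Yes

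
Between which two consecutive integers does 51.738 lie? 51 and 52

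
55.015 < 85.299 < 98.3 True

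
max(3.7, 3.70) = 3.70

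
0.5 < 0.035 False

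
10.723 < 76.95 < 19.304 False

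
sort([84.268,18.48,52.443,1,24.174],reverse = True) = [84.268,52.443,24.174,18.48,1]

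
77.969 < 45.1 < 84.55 False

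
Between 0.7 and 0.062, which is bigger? 0.7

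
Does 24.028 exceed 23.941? Yes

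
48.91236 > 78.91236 False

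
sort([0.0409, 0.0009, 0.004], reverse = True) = [0.0409, 0.004, 0.0009]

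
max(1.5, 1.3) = 1.5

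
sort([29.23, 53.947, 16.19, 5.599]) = [5.599, 16.19, 29.23, 53.947]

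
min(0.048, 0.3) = 0.048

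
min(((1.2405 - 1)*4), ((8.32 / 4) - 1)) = 0.962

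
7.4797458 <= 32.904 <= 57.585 True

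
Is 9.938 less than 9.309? No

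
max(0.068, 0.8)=0.8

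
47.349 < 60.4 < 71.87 True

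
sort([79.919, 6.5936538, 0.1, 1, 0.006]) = [0.006, 0.1, 1, 6.5936538, 79.919]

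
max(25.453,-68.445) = 25.453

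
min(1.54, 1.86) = 1.54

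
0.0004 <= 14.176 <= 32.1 True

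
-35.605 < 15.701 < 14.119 False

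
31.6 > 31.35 True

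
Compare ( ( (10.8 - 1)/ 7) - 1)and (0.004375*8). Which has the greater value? ( ( (10.8 - 1)/ 7) - 1)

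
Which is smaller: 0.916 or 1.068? 0.916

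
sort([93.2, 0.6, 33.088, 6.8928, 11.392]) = [0.6, 6.8928, 11.392, 33.088, 93.2]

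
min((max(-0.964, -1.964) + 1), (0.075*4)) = 0.036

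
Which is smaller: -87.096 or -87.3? -87.3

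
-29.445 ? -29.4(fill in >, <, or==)<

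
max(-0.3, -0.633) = -0.3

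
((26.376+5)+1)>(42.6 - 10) False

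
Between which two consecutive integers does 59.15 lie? 59 and 60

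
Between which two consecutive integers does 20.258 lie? 20 and 21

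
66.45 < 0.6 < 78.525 False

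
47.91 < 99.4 True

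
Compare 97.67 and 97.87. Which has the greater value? 97.87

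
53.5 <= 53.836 True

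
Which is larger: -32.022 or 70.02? 70.02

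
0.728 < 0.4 False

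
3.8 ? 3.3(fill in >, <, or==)>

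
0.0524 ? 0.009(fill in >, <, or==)>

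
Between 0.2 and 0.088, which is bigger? 0.2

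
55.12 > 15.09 True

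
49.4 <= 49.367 False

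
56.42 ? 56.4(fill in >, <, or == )>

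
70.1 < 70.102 True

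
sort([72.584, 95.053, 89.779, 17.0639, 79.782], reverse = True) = [95.053, 89.779, 79.782, 72.584, 17.0639]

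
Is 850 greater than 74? Yes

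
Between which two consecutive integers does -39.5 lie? -40 and -39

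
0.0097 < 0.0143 True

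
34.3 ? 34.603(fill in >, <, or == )<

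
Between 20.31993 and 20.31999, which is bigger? 20.31999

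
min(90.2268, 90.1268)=90.1268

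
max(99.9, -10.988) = 99.9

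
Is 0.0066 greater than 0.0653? No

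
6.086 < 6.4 True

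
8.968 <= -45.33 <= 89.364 False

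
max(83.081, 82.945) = 83.081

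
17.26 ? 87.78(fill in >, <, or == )<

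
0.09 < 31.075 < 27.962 False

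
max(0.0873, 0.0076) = 0.0873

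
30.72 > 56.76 False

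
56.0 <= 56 True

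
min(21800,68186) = 21800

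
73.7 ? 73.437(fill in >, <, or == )>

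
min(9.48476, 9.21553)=9.21553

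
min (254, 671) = 254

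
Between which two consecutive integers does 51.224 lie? 51 and 52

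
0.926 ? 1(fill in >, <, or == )<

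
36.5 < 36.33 False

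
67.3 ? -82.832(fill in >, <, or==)>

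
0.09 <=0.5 True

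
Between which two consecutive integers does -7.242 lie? -8 and -7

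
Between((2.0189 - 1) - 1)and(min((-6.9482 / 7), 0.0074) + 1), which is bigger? ((2.0189 - 1) - 1)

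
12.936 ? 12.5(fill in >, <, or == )>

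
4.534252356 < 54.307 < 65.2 True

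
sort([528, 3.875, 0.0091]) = [0.0091, 3.875, 528]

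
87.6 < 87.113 False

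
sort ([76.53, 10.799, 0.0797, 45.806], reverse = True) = [76.53, 45.806, 10.799, 0.0797]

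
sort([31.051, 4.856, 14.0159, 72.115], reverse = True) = [72.115, 31.051, 14.0159, 4.856]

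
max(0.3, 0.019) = 0.3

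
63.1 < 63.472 True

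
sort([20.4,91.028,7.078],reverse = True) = [91.028,20.4,7.078]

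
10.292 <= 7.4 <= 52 False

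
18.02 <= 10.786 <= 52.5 False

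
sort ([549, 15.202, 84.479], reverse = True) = [549, 84.479, 15.202]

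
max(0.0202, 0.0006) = 0.0202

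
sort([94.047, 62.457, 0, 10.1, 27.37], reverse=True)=[94.047, 62.457, 27.37, 10.1, 0]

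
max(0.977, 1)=1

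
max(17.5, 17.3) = 17.5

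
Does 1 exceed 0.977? Yes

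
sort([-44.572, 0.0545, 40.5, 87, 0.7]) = [-44.572, 0.0545, 0.7, 40.5, 87]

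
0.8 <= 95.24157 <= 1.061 False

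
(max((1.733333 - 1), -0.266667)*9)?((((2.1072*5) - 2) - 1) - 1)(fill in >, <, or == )>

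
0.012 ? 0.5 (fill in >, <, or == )<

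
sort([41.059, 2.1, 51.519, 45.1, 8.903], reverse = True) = [51.519, 45.1, 41.059, 8.903, 2.1]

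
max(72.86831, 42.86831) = 72.86831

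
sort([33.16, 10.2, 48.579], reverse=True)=[48.579, 33.16, 10.2]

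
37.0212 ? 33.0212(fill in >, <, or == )>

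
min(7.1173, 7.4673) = 7.1173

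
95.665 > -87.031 True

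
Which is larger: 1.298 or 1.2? 1.298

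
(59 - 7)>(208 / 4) False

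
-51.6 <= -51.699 False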